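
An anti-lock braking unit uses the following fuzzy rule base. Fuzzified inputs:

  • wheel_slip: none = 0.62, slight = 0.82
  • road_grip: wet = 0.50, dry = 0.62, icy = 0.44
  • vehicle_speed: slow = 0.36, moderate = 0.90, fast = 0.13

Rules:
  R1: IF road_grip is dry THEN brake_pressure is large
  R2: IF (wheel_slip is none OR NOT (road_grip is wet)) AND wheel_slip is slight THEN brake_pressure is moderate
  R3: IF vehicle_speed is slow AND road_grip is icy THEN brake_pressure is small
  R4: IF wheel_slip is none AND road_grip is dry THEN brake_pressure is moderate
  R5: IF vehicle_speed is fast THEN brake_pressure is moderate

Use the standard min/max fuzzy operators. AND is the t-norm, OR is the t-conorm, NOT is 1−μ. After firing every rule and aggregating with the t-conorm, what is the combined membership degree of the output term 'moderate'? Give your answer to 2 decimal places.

R1: dry=0.62 → w = 0.62
R2: (none=0.62 OR ¬wet=1−0.50=0.50) = 0.62; AND[min(a, b)] with slight=0.82 → w = 0.62
R3: slow=0.36, icy=0.44; AND[min(a, b)] → w = 0.36
R4: none=0.62, dry=0.62; AND[min(a, b)] → w = 0.62
R5: fast=0.13 → w = 0.13
Rules with consequent 'moderate': {R2, R4, R5} → strengths 0.62, 0.62, 0.13
Aggregate via t-conorm [max(a, b)]: 0.62

0.62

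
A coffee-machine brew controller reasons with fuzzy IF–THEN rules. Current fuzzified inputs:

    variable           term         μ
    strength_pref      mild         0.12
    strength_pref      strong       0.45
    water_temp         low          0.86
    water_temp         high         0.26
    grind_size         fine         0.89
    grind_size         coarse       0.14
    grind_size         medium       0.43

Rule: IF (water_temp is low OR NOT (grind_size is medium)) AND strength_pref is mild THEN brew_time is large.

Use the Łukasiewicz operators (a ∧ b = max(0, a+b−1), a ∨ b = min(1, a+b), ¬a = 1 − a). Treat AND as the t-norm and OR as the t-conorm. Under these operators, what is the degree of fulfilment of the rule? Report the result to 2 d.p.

0.12

firing strength: (low=0.86 OR ¬medium=1−0.43=0.57) = 1.00; AND[max(0, a+b−1)] with mild=0.12 → w = 0.12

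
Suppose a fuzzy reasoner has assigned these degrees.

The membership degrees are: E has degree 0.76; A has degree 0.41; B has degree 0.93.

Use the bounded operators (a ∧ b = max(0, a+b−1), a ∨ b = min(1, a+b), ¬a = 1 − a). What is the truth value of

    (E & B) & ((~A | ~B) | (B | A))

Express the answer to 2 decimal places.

E & B = max(0, a+b−1) on (0.76, 0.93) = 0.69
~A = 1 − 0.41 = 0.59
~B = 1 − 0.93 = 0.07
~A | ~B = min(1, a+b) on (0.59, 0.07) = 0.66
B | A = min(1, a+b) on (0.93, 0.41) = 1.00
(~A | ~B) | (B | A) = min(1, a+b) on (0.66, 1.00) = 1.00
(E & B) & ((~A | ~B) | (B | A)) = max(0, a+b−1) on (0.69, 1.00) = 0.69

0.69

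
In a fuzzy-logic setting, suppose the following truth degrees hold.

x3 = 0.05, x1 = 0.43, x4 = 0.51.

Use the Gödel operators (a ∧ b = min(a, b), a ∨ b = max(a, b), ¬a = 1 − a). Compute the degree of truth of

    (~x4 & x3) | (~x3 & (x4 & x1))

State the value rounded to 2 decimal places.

0.43

~x4 = 1 − 0.51 = 0.49
~x4 & x3 = min(a, b) on (0.49, 0.05) = 0.05
~x3 = 1 − 0.05 = 0.95
x4 & x1 = min(a, b) on (0.51, 0.43) = 0.43
~x3 & (x4 & x1) = min(a, b) on (0.95, 0.43) = 0.43
(~x4 & x3) | (~x3 & (x4 & x1)) = max(a, b) on (0.05, 0.43) = 0.43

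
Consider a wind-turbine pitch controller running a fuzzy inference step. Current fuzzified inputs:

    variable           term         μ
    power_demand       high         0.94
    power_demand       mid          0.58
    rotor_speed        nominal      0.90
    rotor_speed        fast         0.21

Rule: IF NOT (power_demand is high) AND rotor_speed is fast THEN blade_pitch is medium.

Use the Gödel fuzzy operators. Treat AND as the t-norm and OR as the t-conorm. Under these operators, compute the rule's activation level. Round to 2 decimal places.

firing strength: ¬high=1−0.94=0.06, fast=0.21; AND[min(a, b)] → w = 0.06

0.06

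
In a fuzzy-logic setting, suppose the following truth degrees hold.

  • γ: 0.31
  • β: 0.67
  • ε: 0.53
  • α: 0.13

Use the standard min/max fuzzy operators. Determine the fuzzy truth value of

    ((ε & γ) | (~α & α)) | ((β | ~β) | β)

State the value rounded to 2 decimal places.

ε & γ = min(a, b) on (0.53, 0.31) = 0.31
~α = 1 − 0.13 = 0.87
~α & α = min(a, b) on (0.87, 0.13) = 0.13
(ε & γ) | (~α & α) = max(a, b) on (0.31, 0.13) = 0.31
~β = 1 − 0.67 = 0.33
β | ~β = max(a, b) on (0.67, 0.33) = 0.67
(β | ~β) | β = max(a, b) on (0.67, 0.67) = 0.67
((ε & γ) | (~α & α)) | ((β | ~β) | β) = max(a, b) on (0.31, 0.67) = 0.67

0.67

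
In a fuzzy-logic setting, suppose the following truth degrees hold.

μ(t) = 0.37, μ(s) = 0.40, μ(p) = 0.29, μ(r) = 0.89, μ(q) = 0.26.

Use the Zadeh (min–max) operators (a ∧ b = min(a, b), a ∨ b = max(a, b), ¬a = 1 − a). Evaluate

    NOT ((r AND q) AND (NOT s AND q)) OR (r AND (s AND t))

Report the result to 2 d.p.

0.74

r AND q = min(a, b) on (0.89, 0.26) = 0.26
NOT s = 1 − 0.40 = 0.60
NOT s AND q = min(a, b) on (0.60, 0.26) = 0.26
(r AND q) AND (NOT s AND q) = min(a, b) on (0.26, 0.26) = 0.26
NOT ((r AND q) AND (NOT s AND q)) = 1 − 0.26 = 0.74
s AND t = min(a, b) on (0.40, 0.37) = 0.37
r AND (s AND t) = min(a, b) on (0.89, 0.37) = 0.37
NOT ((r AND q) AND (NOT s AND q)) OR (r AND (s AND t)) = max(a, b) on (0.74, 0.37) = 0.74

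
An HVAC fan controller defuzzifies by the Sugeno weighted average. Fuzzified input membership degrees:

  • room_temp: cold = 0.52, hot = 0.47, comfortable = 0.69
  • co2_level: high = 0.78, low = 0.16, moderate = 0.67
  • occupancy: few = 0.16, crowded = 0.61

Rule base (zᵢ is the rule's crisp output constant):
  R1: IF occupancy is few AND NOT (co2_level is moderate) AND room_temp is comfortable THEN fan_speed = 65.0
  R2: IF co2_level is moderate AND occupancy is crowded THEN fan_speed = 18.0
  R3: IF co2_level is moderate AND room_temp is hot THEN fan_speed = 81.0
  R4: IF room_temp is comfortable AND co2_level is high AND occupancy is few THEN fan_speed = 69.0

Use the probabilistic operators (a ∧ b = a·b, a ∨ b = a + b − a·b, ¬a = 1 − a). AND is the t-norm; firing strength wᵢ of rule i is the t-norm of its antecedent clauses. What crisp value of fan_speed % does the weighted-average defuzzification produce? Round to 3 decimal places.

48.660

R1 (z=65.0): few=0.16, ¬moderate=1−0.67=0.33, comfortable=0.69; AND[a·b] → w = 0.0364
R2 (z=18.0): moderate=0.67, crowded=0.61; AND[a·b] → w = 0.4087
R3 (z=81.0): moderate=0.67, hot=0.47; AND[a·b] → w = 0.3149
R4 (z=69.0): comfortable=0.69, high=0.78, few=0.16; AND[a·b] → w = 0.0861
Weighted average = (0.0364·65.0 + 0.4087·18.0 + 0.3149·81.0 + 0.0861·69.0) / (0.0364 + 0.4087 + 0.3149 + 0.0861)
  = 41.1733 / 0.8461 = 48.660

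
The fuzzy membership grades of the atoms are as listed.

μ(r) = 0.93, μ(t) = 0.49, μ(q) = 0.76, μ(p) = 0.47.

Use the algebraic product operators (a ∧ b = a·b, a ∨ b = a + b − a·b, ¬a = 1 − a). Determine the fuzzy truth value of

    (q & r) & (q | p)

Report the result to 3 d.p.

0.617

q & r = a·b on (0.7600, 0.9300) = 0.7068
q | p = a + b − a·b on (0.7600, 0.4700) = 0.8728
(q & r) & (q | p) = a·b on (0.7068, 0.8728) = 0.6169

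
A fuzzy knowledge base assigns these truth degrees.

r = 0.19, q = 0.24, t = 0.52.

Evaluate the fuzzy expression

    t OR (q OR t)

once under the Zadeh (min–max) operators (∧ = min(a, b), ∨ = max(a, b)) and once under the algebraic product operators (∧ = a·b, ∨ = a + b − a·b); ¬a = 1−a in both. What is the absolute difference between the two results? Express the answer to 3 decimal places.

0.305

Under Zadeh (min–max):
  q OR t = max(a, b) on (0.24, 0.52) = 0.52
  t OR (q OR t) = max(a, b) on (0.52, 0.52) = 0.52
  → value = 0.5200
Under algebraic product:
  q OR t = a + b − a·b on (0.2400, 0.5200) = 0.6352
  t OR (q OR t) = a + b − a·b on (0.5200, 0.6352) = 0.8249
  → value = 0.8249
|0.5200 − 0.8249| = 0.305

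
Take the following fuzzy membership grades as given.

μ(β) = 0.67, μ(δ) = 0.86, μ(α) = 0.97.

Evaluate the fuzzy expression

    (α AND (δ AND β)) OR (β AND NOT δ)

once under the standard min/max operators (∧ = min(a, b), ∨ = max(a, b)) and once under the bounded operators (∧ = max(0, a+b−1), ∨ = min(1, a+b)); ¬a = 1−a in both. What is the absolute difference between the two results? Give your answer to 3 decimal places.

Under standard min/max:
  δ AND β = min(a, b) on (0.86, 0.67) = 0.67
  α AND (δ AND β) = min(a, b) on (0.97, 0.67) = 0.67
  NOT δ = 1 − 0.86 = 0.14
  β AND NOT δ = min(a, b) on (0.67, 0.14) = 0.14
  (α AND (δ AND β)) OR (β AND NOT δ) = max(a, b) on (0.67, 0.14) = 0.67
  → value = 0.6700
Under bounded:
  δ AND β = max(0, a+b−1) on (0.86, 0.67) = 0.53
  α AND (δ AND β) = max(0, a+b−1) on (0.97, 0.53) = 0.50
  NOT δ = 1 − 0.86 = 0.14
  β AND NOT δ = max(0, a+b−1) on (0.67, 0.14) = 0.00
  (α AND (δ AND β)) OR (β AND NOT δ) = min(1, a+b) on (0.50, 0.00) = 0.50
  → value = 0.5000
|0.6700 − 0.5000| = 0.170

0.170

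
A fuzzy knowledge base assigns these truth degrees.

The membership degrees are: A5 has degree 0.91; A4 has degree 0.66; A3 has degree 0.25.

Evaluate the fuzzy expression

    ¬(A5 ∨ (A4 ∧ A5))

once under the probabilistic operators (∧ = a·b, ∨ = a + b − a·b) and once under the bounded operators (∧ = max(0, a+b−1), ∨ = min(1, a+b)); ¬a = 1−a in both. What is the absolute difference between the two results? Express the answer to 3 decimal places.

0.036

Under probabilistic:
  A4 ∧ A5 = a·b on (0.6600, 0.9100) = 0.6006
  A5 ∨ (A4 ∧ A5) = a + b − a·b on (0.9100, 0.6006) = 0.9641
  ¬(A5 ∨ (A4 ∧ A5)) = 1 − 0.9641 = 0.0359
  → value = 0.0359
Under bounded:
  A4 ∧ A5 = max(0, a+b−1) on (0.66, 0.91) = 0.57
  A5 ∨ (A4 ∧ A5) = min(1, a+b) on (0.91, 0.57) = 1.00
  ¬(A5 ∨ (A4 ∧ A5)) = 1 − 1.00 = 0.00
  → value = 0.0000
|0.0359 − 0.0000| = 0.036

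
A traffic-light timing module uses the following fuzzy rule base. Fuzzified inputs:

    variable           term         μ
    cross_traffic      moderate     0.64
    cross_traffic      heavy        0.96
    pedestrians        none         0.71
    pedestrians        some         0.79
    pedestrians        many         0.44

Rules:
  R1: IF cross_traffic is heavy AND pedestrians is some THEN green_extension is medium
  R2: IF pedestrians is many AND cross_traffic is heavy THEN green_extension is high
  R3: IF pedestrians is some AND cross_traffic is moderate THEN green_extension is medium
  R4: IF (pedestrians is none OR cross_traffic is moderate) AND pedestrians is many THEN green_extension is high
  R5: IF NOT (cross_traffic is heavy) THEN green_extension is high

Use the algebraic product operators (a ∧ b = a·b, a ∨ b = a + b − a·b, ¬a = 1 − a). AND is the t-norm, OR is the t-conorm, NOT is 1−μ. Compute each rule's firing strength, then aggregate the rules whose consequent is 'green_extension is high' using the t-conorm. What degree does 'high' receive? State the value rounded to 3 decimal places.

R1: heavy=0.96, some=0.79; AND[a·b] → w = 0.7584
R2: many=0.44, heavy=0.96; AND[a·b] → w = 0.4224
R3: some=0.79, moderate=0.64; AND[a·b] → w = 0.5056
R4: (none=0.71 OR moderate=0.64) = 0.8956; AND[a·b] with many=0.44 → w = 0.3941
R5: ¬heavy=1−0.96=0.04 → w = 0.0400
Rules with consequent 'high': {R2, R4, R5} → strengths 0.4224, 0.3941, 0.0400
Aggregate via t-conorm [a + b − a·b]: 0.6640

0.664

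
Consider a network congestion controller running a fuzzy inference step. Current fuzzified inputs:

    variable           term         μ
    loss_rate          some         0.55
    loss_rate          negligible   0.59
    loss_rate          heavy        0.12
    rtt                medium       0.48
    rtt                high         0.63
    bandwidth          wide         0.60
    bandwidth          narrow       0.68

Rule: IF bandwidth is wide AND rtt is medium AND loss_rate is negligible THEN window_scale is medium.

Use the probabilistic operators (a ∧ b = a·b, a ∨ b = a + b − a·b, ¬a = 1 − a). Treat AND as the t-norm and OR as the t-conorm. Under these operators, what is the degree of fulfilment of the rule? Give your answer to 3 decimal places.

0.170

firing strength: wide=0.60, medium=0.48, negligible=0.59; AND[a·b] → w = 0.1699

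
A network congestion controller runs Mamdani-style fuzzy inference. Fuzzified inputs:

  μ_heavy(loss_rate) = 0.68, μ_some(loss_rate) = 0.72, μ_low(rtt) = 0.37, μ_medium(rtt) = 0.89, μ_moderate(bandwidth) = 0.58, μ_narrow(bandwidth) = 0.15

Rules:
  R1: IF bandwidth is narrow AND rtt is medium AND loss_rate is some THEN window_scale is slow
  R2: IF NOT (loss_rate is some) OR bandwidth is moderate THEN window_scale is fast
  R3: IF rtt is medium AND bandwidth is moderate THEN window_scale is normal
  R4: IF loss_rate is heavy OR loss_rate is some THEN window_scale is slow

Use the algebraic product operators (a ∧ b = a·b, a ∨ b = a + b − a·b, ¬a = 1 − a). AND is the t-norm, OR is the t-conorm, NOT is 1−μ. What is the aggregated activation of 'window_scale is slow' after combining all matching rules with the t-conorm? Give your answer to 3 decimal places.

0.919

R1: narrow=0.15, medium=0.89, some=0.72; AND[a·b] → w = 0.0961
R2: ¬some=1−0.72=0.28, moderate=0.58; OR[a + b − a·b] → w = 0.6976
R3: medium=0.89, moderate=0.58; AND[a·b] → w = 0.5162
R4: heavy=0.68, some=0.72; OR[a + b − a·b] → w = 0.9104
Rules with consequent 'slow': {R1, R4} → strengths 0.0961, 0.9104
Aggregate via t-conorm [a + b − a·b]: 0.9190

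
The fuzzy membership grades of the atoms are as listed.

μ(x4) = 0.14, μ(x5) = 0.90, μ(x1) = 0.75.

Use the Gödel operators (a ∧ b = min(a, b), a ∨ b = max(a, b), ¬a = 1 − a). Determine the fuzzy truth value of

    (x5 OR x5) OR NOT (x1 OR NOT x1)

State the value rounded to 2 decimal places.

0.90

x5 OR x5 = max(a, b) on (0.90, 0.90) = 0.90
NOT x1 = 1 − 0.75 = 0.25
x1 OR NOT x1 = max(a, b) on (0.75, 0.25) = 0.75
NOT (x1 OR NOT x1) = 1 − 0.75 = 0.25
(x5 OR x5) OR NOT (x1 OR NOT x1) = max(a, b) on (0.90, 0.25) = 0.90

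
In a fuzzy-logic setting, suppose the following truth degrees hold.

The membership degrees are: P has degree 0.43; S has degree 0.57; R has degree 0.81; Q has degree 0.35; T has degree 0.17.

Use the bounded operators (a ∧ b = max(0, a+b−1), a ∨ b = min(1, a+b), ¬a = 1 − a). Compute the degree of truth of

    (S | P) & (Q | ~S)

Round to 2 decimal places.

0.78

S | P = min(1, a+b) on (0.57, 0.43) = 1.00
~S = 1 − 0.57 = 0.43
Q | ~S = min(1, a+b) on (0.35, 0.43) = 0.78
(S | P) & (Q | ~S) = max(0, a+b−1) on (1.00, 0.78) = 0.78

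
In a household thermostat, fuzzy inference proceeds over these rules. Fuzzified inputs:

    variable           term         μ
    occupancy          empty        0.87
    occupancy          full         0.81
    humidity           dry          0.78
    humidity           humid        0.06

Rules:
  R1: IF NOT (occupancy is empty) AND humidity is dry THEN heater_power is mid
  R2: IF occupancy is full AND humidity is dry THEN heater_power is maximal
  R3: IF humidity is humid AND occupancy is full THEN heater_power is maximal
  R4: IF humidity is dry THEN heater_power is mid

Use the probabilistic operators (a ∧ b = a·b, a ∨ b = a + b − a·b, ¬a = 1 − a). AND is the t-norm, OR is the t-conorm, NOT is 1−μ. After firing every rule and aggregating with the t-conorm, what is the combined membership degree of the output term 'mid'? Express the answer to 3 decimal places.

R1: ¬empty=1−0.87=0.13, dry=0.78; AND[a·b] → w = 0.1014
R2: full=0.81, dry=0.78; AND[a·b] → w = 0.6318
R3: humid=0.06, full=0.81; AND[a·b] → w = 0.0486
R4: dry=0.78 → w = 0.7800
Rules with consequent 'mid': {R1, R4} → strengths 0.1014, 0.7800
Aggregate via t-conorm [a + b − a·b]: 0.8023

0.802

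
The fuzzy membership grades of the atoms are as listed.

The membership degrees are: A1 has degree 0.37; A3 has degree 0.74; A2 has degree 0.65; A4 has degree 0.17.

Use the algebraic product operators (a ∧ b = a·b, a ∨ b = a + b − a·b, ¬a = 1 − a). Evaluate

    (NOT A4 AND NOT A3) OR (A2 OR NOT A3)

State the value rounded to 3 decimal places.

0.797

NOT A4 = 1 − 0.1700 = 0.8300
NOT A3 = 1 − 0.7400 = 0.2600
NOT A4 AND NOT A3 = a·b on (0.8300, 0.2600) = 0.2158
NOT A3 = 1 − 0.7400 = 0.2600
A2 OR NOT A3 = a + b − a·b on (0.6500, 0.2600) = 0.7410
(NOT A4 AND NOT A3) OR (A2 OR NOT A3) = a + b − a·b on (0.2158, 0.7410) = 0.7969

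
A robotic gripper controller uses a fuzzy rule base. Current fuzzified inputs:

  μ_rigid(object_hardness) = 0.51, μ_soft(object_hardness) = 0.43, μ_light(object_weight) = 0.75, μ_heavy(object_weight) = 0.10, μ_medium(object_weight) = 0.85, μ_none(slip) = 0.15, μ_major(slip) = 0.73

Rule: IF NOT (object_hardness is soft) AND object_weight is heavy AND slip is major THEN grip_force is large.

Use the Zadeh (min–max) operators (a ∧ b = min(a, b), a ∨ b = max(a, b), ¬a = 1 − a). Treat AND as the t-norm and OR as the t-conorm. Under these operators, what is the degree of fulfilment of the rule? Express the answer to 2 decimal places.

firing strength: ¬soft=1−0.43=0.57, heavy=0.10, major=0.73; AND[min(a, b)] → w = 0.10

0.10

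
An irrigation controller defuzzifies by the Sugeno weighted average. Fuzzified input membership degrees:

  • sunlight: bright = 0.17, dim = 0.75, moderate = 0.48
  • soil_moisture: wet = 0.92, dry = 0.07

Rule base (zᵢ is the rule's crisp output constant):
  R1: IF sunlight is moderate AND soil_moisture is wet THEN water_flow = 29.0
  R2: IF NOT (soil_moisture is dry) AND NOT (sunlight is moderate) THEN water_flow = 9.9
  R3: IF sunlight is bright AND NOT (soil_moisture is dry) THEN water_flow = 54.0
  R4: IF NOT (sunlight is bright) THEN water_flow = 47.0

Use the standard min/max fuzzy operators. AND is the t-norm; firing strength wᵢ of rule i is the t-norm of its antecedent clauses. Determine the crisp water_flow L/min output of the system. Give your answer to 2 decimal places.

R1 (z=29.0): moderate=0.48, wet=0.92; AND[min(a, b)] → w = 0.48
R2 (z=9.9): ¬dry=1−0.07=0.93, ¬moderate=1−0.48=0.52; AND[min(a, b)] → w = 0.52
R3 (z=54.0): bright=0.17, ¬dry=1−0.07=0.93; AND[min(a, b)] → w = 0.17
R4 (z=47.0): ¬bright=1−0.17=0.83 → w = 0.83
Weighted average = (0.48·29.0 + 0.52·9.9 + 0.17·54.0 + 0.83·47.0) / (0.48 + 0.52 + 0.17 + 0.83)
  = 67.2580 / 2.0000 = 33.63

33.63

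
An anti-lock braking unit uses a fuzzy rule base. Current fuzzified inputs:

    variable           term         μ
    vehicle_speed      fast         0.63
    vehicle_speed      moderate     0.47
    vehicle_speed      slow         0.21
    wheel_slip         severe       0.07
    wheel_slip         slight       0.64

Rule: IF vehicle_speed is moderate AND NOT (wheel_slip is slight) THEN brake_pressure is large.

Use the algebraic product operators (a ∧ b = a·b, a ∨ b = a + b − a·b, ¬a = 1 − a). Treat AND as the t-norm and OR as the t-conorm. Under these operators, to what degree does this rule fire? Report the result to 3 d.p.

0.169

firing strength: moderate=0.47, ¬slight=1−0.64=0.36; AND[a·b] → w = 0.1692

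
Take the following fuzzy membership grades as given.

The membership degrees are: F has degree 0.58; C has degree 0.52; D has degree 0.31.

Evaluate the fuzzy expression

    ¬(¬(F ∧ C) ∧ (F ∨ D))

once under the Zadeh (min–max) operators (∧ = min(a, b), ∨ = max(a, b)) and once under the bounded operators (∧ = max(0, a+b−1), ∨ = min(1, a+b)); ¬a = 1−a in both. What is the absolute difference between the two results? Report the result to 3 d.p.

0.310

Under Zadeh (min–max):
  F ∧ C = min(a, b) on (0.58, 0.52) = 0.52
  ¬(F ∧ C) = 1 − 0.52 = 0.48
  F ∨ D = max(a, b) on (0.58, 0.31) = 0.58
  ¬(F ∧ C) ∧ (F ∨ D) = min(a, b) on (0.48, 0.58) = 0.48
  ¬(¬(F ∧ C) ∧ (F ∨ D)) = 1 − 0.48 = 0.52
  → value = 0.5200
Under bounded:
  F ∧ C = max(0, a+b−1) on (0.58, 0.52) = 0.10
  ¬(F ∧ C) = 1 − 0.10 = 0.90
  F ∨ D = min(1, a+b) on (0.58, 0.31) = 0.89
  ¬(F ∧ C) ∧ (F ∨ D) = max(0, a+b−1) on (0.90, 0.89) = 0.79
  ¬(¬(F ∧ C) ∧ (F ∨ D)) = 1 − 0.79 = 0.21
  → value = 0.2100
|0.5200 − 0.2100| = 0.310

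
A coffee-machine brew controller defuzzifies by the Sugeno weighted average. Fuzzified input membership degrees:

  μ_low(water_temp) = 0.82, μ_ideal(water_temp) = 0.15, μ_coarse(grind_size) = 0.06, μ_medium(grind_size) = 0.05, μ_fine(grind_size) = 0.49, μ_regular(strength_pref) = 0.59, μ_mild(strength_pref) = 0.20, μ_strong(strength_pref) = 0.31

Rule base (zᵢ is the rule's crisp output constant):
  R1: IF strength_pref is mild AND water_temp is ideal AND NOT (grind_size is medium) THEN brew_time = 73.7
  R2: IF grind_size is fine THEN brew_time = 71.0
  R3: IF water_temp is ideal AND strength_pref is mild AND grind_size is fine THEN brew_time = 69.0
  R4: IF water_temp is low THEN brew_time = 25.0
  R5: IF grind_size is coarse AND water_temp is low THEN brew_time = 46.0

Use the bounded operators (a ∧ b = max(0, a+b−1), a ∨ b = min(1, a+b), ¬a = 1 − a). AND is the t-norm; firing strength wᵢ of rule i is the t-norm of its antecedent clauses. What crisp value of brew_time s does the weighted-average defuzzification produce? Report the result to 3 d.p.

R1 (z=73.7): mild=0.20, ideal=0.15, ¬medium=1−0.05=0.95; AND[max(0, a+b−1)] → w = 0.00
R2 (z=71.0): fine=0.49 → w = 0.49
R3 (z=69.0): ideal=0.15, mild=0.20, fine=0.49; AND[max(0, a+b−1)] → w = 0.00
R4 (z=25.0): low=0.82 → w = 0.82
R5 (z=46.0): coarse=0.06, low=0.82; AND[max(0, a+b−1)] → w = 0.00
Weighted average = (0.00·73.7 + 0.49·71.0 + 0.00·69.0 + 0.82·25.0 + 0.00·46.0) / (0.00 + 0.49 + 0.00 + 0.82 + 0.00)
  = 55.2900 / 1.3100 = 42.206

42.206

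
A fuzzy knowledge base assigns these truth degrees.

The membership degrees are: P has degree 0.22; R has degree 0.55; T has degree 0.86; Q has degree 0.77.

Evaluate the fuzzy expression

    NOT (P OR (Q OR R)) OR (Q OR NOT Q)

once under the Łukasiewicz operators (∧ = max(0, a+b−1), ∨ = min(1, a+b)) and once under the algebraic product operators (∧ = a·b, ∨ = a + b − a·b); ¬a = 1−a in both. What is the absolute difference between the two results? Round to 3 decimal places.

0.163

Under Łukasiewicz:
  Q OR R = min(1, a+b) on (0.77, 0.55) = 1.00
  P OR (Q OR R) = min(1, a+b) on (0.22, 1.00) = 1.00
  NOT (P OR (Q OR R)) = 1 − 1.00 = 0.00
  NOT Q = 1 − 0.77 = 0.23
  Q OR NOT Q = min(1, a+b) on (0.77, 0.23) = 1.00
  NOT (P OR (Q OR R)) OR (Q OR NOT Q) = min(1, a+b) on (0.00, 1.00) = 1.00
  → value = 1.0000
Under algebraic product:
  Q OR R = a + b − a·b on (0.7700, 0.5500) = 0.8965
  P OR (Q OR R) = a + b − a·b on (0.2200, 0.8965) = 0.9193
  NOT (P OR (Q OR R)) = 1 − 0.9193 = 0.0807
  NOT Q = 1 − 0.7700 = 0.2300
  Q OR NOT Q = a + b − a·b on (0.7700, 0.2300) = 0.8229
  NOT (P OR (Q OR R)) OR (Q OR NOT Q) = a + b − a·b on (0.0807, 0.8229) = 0.8372
  → value = 0.8372
|1.0000 − 0.8372| = 0.163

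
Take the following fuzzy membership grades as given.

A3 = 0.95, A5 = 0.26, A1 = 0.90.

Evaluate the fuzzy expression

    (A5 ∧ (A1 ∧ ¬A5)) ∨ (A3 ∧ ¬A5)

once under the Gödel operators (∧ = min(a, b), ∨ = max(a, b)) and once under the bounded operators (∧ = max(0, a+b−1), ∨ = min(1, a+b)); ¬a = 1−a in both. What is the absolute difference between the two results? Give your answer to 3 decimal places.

Under Gödel:
  ¬A5 = 1 − 0.26 = 0.74
  A1 ∧ ¬A5 = min(a, b) on (0.90, 0.74) = 0.74
  A5 ∧ (A1 ∧ ¬A5) = min(a, b) on (0.26, 0.74) = 0.26
  ¬A5 = 1 − 0.26 = 0.74
  A3 ∧ ¬A5 = min(a, b) on (0.95, 0.74) = 0.74
  (A5 ∧ (A1 ∧ ¬A5)) ∨ (A3 ∧ ¬A5) = max(a, b) on (0.26, 0.74) = 0.74
  → value = 0.7400
Under bounded:
  ¬A5 = 1 − 0.26 = 0.74
  A1 ∧ ¬A5 = max(0, a+b−1) on (0.90, 0.74) = 0.64
  A5 ∧ (A1 ∧ ¬A5) = max(0, a+b−1) on (0.26, 0.64) = 0.00
  ¬A5 = 1 − 0.26 = 0.74
  A3 ∧ ¬A5 = max(0, a+b−1) on (0.95, 0.74) = 0.69
  (A5 ∧ (A1 ∧ ¬A5)) ∨ (A3 ∧ ¬A5) = min(1, a+b) on (0.00, 0.69) = 0.69
  → value = 0.6900
|0.7400 − 0.6900| = 0.050

0.050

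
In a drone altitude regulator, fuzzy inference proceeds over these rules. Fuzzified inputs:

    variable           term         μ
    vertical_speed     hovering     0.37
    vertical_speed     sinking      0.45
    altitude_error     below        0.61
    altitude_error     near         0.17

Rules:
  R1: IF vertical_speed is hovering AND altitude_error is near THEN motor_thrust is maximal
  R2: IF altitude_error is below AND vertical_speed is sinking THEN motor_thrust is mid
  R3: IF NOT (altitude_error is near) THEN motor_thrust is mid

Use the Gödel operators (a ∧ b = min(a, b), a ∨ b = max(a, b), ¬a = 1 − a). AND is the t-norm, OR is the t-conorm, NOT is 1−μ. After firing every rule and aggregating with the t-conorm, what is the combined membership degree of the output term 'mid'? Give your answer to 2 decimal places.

0.83

R1: hovering=0.37, near=0.17; AND[min(a, b)] → w = 0.17
R2: below=0.61, sinking=0.45; AND[min(a, b)] → w = 0.45
R3: ¬near=1−0.17=0.83 → w = 0.83
Rules with consequent 'mid': {R2, R3} → strengths 0.45, 0.83
Aggregate via t-conorm [max(a, b)]: 0.83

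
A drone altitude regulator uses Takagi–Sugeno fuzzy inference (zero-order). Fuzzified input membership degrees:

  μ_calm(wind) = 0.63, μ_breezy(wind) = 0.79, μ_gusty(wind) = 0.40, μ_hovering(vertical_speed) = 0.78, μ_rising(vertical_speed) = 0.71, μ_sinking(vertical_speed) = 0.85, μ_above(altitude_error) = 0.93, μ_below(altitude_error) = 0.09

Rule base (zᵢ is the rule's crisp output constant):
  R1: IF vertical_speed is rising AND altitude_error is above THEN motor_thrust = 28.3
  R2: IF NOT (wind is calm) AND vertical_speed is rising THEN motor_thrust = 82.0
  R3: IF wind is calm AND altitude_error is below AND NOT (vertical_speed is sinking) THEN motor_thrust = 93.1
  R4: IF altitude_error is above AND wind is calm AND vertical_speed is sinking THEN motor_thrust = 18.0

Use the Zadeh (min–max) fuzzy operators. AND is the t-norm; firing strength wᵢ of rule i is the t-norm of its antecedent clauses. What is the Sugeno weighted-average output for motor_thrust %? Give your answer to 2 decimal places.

38.97

R1 (z=28.3): rising=0.71, above=0.93; AND[min(a, b)] → w = 0.71
R2 (z=82.0): ¬calm=1−0.63=0.37, rising=0.71; AND[min(a, b)] → w = 0.37
R3 (z=93.1): calm=0.63, below=0.09, ¬sinking=1−0.85=0.15; AND[min(a, b)] → w = 0.09
R4 (z=18.0): above=0.93, calm=0.63, sinking=0.85; AND[min(a, b)] → w = 0.63
Weighted average = (0.71·28.3 + 0.37·82.0 + 0.09·93.1 + 0.63·18.0) / (0.71 + 0.37 + 0.09 + 0.63)
  = 70.1520 / 1.8000 = 38.97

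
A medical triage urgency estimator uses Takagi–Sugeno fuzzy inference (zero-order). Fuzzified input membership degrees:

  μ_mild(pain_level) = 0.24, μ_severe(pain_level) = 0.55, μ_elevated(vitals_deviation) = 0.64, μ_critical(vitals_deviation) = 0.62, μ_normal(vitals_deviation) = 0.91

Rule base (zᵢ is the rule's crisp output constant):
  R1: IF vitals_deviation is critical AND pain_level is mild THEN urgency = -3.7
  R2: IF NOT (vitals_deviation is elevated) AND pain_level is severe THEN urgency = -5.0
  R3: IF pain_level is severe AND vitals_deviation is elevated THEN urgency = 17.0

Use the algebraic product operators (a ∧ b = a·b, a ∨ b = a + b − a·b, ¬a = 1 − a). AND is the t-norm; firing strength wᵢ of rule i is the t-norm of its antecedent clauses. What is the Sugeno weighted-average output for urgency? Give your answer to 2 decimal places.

R1 (z=-3.7): critical=0.62, mild=0.24; AND[a·b] → w = 0.1488
R2 (z=-5.0): ¬elevated=1−0.64=0.36, severe=0.55; AND[a·b] → w = 0.1980
R3 (z=17.0): severe=0.55, elevated=0.64; AND[a·b] → w = 0.3520
Weighted average = (0.1488·-3.7 + 0.1980·-5.0 + 0.3520·17.0) / (0.1488 + 0.1980 + 0.3520)
  = 4.4434 / 0.6988 = 6.36

6.36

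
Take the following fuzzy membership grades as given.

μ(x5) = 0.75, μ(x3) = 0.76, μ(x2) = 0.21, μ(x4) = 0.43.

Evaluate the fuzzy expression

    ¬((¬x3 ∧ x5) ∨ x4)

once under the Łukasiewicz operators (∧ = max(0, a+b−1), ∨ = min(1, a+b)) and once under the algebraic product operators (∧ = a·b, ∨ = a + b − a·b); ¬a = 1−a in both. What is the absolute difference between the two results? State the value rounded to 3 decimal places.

Under Łukasiewicz:
  ¬x3 = 1 − 0.76 = 0.24
  ¬x3 ∧ x5 = max(0, a+b−1) on (0.24, 0.75) = 0.00
  (¬x3 ∧ x5) ∨ x4 = min(1, a+b) on (0.00, 0.43) = 0.43
  ¬((¬x3 ∧ x5) ∨ x4) = 1 − 0.43 = 0.57
  → value = 0.5700
Under algebraic product:
  ¬x3 = 1 − 0.7600 = 0.2400
  ¬x3 ∧ x5 = a·b on (0.2400, 0.7500) = 0.1800
  (¬x3 ∧ x5) ∨ x4 = a + b − a·b on (0.1800, 0.4300) = 0.5326
  ¬((¬x3 ∧ x5) ∨ x4) = 1 − 0.5326 = 0.4674
  → value = 0.4674
|0.5700 − 0.4674| = 0.103

0.103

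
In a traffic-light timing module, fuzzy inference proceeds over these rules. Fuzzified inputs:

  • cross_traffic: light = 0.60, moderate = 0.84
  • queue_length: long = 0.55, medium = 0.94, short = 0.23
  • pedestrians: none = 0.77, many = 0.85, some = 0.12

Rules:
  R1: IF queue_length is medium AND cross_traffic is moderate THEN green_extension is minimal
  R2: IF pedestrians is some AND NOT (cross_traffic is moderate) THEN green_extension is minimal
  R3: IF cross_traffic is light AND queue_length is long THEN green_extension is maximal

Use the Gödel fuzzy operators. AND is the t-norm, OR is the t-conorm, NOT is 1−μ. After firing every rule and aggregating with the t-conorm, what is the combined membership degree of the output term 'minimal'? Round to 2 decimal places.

R1: medium=0.94, moderate=0.84; AND[min(a, b)] → w = 0.84
R2: some=0.12, ¬moderate=1−0.84=0.16; AND[min(a, b)] → w = 0.12
R3: light=0.60, long=0.55; AND[min(a, b)] → w = 0.55
Rules with consequent 'minimal': {R1, R2} → strengths 0.84, 0.12
Aggregate via t-conorm [max(a, b)]: 0.84

0.84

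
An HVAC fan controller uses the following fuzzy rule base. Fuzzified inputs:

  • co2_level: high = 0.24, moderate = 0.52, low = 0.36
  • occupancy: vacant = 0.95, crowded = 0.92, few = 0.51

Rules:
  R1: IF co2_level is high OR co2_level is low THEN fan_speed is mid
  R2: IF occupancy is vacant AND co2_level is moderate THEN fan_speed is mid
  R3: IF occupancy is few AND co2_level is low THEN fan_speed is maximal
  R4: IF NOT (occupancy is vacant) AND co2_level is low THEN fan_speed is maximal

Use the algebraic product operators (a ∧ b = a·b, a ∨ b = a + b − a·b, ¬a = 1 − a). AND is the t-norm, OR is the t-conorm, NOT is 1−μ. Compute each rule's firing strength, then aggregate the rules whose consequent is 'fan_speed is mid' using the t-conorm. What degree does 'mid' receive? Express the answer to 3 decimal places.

R1: high=0.24, low=0.36; OR[a + b − a·b] → w = 0.5136
R2: vacant=0.95, moderate=0.52; AND[a·b] → w = 0.4940
R3: few=0.51, low=0.36; AND[a·b] → w = 0.1836
R4: ¬vacant=1−0.95=0.05, low=0.36; AND[a·b] → w = 0.0180
Rules with consequent 'mid': {R1, R2} → strengths 0.5136, 0.4940
Aggregate via t-conorm [a + b − a·b]: 0.7539

0.754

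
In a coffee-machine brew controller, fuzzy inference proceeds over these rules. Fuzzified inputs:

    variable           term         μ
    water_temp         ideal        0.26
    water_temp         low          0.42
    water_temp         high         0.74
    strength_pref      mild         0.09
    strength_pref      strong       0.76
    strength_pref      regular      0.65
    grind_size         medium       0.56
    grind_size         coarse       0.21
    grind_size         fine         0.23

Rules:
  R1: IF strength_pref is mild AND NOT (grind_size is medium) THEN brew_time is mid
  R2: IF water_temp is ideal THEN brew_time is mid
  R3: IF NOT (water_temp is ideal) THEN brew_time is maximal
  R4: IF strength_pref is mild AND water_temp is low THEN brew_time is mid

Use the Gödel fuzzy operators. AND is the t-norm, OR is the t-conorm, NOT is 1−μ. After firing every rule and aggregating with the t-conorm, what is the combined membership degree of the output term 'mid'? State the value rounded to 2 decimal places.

R1: mild=0.09, ¬medium=1−0.56=0.44; AND[min(a, b)] → w = 0.09
R2: ideal=0.26 → w = 0.26
R3: ¬ideal=1−0.26=0.74 → w = 0.74
R4: mild=0.09, low=0.42; AND[min(a, b)] → w = 0.09
Rules with consequent 'mid': {R1, R2, R4} → strengths 0.09, 0.26, 0.09
Aggregate via t-conorm [max(a, b)]: 0.26

0.26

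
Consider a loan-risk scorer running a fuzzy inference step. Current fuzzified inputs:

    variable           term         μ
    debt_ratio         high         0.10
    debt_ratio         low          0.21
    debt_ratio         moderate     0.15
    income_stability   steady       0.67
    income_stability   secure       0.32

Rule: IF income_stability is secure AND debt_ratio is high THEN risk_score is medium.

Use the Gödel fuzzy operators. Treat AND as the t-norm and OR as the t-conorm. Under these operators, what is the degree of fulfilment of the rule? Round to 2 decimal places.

firing strength: secure=0.32, high=0.10; AND[min(a, b)] → w = 0.10

0.10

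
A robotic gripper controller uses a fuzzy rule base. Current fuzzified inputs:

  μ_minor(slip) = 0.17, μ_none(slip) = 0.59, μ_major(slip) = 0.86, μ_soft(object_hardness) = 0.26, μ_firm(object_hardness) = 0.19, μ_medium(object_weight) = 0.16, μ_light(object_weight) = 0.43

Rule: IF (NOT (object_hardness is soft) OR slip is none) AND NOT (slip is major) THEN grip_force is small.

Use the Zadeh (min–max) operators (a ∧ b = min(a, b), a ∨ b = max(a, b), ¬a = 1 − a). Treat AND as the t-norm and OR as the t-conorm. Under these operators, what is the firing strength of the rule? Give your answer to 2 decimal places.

firing strength: (¬soft=1−0.26=0.74 OR none=0.59) = 0.74; AND[min(a, b)] with ¬major=1−0.86=0.14 → w = 0.14

0.14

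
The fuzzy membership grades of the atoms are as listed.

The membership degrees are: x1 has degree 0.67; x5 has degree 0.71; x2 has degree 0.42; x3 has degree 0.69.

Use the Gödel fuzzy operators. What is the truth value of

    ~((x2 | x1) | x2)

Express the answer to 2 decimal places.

x2 | x1 = max(a, b) on (0.42, 0.67) = 0.67
(x2 | x1) | x2 = max(a, b) on (0.67, 0.42) = 0.67
~((x2 | x1) | x2) = 1 − 0.67 = 0.33

0.33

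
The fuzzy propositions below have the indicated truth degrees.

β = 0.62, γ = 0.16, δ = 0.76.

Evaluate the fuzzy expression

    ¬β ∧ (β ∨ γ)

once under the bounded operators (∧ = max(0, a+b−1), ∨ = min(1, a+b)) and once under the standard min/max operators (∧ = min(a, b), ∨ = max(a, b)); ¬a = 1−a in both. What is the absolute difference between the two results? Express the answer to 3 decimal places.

0.220

Under bounded:
  ¬β = 1 − 0.62 = 0.38
  β ∨ γ = min(1, a+b) on (0.62, 0.16) = 0.78
  ¬β ∧ (β ∨ γ) = max(0, a+b−1) on (0.38, 0.78) = 0.16
  → value = 0.1600
Under standard min/max:
  ¬β = 1 − 0.62 = 0.38
  β ∨ γ = max(a, b) on (0.62, 0.16) = 0.62
  ¬β ∧ (β ∨ γ) = min(a, b) on (0.38, 0.62) = 0.38
  → value = 0.3800
|0.1600 − 0.3800| = 0.220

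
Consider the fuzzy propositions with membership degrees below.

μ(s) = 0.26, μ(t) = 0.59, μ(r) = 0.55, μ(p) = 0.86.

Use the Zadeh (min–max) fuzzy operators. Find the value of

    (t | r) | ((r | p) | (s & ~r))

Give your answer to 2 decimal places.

0.86

t | r = max(a, b) on (0.59, 0.55) = 0.59
r | p = max(a, b) on (0.55, 0.86) = 0.86
~r = 1 − 0.55 = 0.45
s & ~r = min(a, b) on (0.26, 0.45) = 0.26
(r | p) | (s & ~r) = max(a, b) on (0.86, 0.26) = 0.86
(t | r) | ((r | p) | (s & ~r)) = max(a, b) on (0.59, 0.86) = 0.86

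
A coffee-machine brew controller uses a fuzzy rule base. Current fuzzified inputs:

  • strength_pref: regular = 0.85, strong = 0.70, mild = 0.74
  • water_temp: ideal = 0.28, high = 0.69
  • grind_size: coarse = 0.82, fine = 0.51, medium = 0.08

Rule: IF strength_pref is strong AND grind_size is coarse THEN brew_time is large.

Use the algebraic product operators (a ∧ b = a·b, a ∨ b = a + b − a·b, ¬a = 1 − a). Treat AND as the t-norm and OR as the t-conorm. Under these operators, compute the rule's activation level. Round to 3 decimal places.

0.574

firing strength: strong=0.70, coarse=0.82; AND[a·b] → w = 0.5740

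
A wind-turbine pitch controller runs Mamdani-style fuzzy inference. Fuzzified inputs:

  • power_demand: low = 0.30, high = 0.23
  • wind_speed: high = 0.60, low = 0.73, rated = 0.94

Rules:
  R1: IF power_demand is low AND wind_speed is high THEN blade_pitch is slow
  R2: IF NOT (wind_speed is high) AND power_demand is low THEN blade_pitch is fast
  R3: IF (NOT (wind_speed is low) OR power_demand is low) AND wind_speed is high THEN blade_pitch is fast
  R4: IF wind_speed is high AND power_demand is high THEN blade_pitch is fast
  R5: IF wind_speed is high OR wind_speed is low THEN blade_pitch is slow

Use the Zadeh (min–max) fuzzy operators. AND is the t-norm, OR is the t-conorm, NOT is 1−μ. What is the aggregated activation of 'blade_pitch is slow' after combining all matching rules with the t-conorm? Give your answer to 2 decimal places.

R1: low=0.30, high=0.60; AND[min(a, b)] → w = 0.30
R2: ¬high=1−0.60=0.40, low=0.30; AND[min(a, b)] → w = 0.30
R3: (¬low=1−0.73=0.27 OR low=0.30) = 0.30; AND[min(a, b)] with high=0.60 → w = 0.30
R4: high=0.60, high=0.23; AND[min(a, b)] → w = 0.23
R5: high=0.60, low=0.73; OR[max(a, b)] → w = 0.73
Rules with consequent 'slow': {R1, R5} → strengths 0.30, 0.73
Aggregate via t-conorm [max(a, b)]: 0.73

0.73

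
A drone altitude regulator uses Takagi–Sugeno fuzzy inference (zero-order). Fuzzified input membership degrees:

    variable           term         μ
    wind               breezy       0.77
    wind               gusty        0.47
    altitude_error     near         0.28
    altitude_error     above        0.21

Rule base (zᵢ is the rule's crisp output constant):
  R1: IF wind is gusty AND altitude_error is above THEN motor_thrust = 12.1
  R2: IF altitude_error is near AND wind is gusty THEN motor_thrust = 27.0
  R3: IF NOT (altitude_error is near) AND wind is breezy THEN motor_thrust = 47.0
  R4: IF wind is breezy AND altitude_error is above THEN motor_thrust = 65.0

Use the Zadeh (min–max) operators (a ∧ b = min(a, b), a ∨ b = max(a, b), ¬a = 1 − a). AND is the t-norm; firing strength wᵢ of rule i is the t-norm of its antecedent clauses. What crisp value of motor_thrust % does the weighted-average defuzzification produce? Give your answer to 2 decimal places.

R1 (z=12.1): gusty=0.47, above=0.21; AND[min(a, b)] → w = 0.21
R2 (z=27.0): near=0.28, gusty=0.47; AND[min(a, b)] → w = 0.28
R3 (z=47.0): ¬near=1−0.28=0.72, breezy=0.77; AND[min(a, b)] → w = 0.72
R4 (z=65.0): breezy=0.77, above=0.21; AND[min(a, b)] → w = 0.21
Weighted average = (0.21·12.1 + 0.28·27.0 + 0.72·47.0 + 0.21·65.0) / (0.21 + 0.28 + 0.72 + 0.21)
  = 57.5910 / 1.4200 = 40.56

40.56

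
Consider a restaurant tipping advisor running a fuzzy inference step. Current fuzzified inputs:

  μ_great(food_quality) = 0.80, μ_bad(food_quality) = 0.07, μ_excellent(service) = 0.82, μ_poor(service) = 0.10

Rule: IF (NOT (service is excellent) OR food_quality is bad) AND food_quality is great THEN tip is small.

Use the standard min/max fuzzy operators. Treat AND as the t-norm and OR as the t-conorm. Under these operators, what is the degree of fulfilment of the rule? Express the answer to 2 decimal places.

0.18

firing strength: (¬excellent=1−0.82=0.18 OR bad=0.07) = 0.18; AND[min(a, b)] with great=0.80 → w = 0.18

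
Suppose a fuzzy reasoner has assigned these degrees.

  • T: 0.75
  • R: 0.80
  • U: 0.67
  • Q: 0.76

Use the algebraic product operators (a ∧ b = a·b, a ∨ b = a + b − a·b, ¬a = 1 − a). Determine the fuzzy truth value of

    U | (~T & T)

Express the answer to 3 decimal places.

~T = 1 − 0.7500 = 0.2500
~T & T = a·b on (0.2500, 0.7500) = 0.1875
U | (~T & T) = a + b − a·b on (0.6700, 0.1875) = 0.7319

0.732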